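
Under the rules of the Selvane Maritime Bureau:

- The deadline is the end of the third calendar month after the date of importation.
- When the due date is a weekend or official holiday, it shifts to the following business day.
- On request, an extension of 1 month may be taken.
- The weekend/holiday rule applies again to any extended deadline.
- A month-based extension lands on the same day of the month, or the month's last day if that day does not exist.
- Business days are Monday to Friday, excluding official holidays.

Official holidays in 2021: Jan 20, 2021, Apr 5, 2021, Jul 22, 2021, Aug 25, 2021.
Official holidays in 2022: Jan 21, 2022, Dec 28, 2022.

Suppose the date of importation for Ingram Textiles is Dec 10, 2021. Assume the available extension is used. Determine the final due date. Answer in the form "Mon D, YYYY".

The third month after Dec 10, 2021 is March 2022, whose last day is Mar 31, 2022.
Mar 31, 2022 falls on a Thursday, which is a business day, so no adjustment is needed.
Add 1 month to Mar 31, 2022: Apr 30, 2022 (day 31 does not exist in April, so the month's last day is used).
Apr 30, 2022 is a Saturday; the next business day is May 2, 2022 (Monday).
Deadline: May 2, 2022.

May 2, 2022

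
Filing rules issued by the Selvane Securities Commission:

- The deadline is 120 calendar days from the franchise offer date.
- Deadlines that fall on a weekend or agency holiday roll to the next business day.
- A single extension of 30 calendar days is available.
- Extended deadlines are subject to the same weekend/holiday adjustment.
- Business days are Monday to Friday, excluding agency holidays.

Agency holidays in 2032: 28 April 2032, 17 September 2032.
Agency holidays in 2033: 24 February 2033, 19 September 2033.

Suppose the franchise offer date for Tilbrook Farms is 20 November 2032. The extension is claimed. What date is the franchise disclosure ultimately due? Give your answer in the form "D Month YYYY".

120 calendar days after 20 November 2032 is 20 March 2033.
20 March 2033 is a Sunday; the next business day is 21 March 2033 (Monday).
The 30-calendar-day extension moves the deadline from 21 March 2033 to 20 April 2033.
20 April 2033 is a Wednesday and not a listed holiday, so it stands.
The final due date is 20 April 2033.

20 April 2033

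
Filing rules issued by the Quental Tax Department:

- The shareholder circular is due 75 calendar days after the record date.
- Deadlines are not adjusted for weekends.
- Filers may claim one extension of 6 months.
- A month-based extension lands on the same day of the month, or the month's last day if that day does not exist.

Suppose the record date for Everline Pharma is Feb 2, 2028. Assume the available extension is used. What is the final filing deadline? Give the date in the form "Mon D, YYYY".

Adding 75 calendar days to Feb 2, 2028 gives Apr 17, 2028.
Apr 17, 2028 falls on a Monday. The rules make no weekend/holiday allowance, so it remains Apr 17, 2028.
The 6 months extension carries Apr 17, 2028 to Oct 17, 2028.
No adjustment is made for weekends or holidays, so Oct 17, 2028 stands.
Deadline: Oct 17, 2028.

Oct 17, 2028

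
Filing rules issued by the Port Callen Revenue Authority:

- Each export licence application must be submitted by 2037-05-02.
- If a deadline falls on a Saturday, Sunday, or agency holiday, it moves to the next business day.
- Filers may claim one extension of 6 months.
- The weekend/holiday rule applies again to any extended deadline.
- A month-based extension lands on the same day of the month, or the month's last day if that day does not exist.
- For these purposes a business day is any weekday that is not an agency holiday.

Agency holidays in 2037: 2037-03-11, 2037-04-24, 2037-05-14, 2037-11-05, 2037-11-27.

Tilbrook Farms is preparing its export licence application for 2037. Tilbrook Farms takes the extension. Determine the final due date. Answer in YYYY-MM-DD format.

Start from the fixed due date, 2037-05-02.
2037-05-02 falls on a Saturday. Rolling to the next business day gives 2037-05-04, a Monday.
The 6 months extension carries 2037-05-04 to 2037-11-04.
2037-11-04 is a Wednesday and not a listed holiday, so it stands.
Deadline: 2037-11-04.

2037-11-04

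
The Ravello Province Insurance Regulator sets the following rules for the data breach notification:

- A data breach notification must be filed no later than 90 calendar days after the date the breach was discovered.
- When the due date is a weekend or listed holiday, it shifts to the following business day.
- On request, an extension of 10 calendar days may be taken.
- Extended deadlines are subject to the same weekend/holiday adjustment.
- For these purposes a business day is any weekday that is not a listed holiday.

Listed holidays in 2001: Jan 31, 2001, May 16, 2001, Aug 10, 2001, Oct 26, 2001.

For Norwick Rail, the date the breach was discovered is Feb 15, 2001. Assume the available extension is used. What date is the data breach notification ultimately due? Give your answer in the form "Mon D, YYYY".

May 28, 2001

Trigger date Feb 15, 2001 + 90 calendar days = May 16, 2001.
May 16, 2001 is a listed holiday, so it moves to the next business day, May 17, 2001 (Thursday).
With the 10-day extension, May 17, 2001 becomes May 27, 2001.
May 27, 2001 is a Sunday, so it moves to the next business day, May 28, 2001 (Monday).
So the filing is due May 28, 2001.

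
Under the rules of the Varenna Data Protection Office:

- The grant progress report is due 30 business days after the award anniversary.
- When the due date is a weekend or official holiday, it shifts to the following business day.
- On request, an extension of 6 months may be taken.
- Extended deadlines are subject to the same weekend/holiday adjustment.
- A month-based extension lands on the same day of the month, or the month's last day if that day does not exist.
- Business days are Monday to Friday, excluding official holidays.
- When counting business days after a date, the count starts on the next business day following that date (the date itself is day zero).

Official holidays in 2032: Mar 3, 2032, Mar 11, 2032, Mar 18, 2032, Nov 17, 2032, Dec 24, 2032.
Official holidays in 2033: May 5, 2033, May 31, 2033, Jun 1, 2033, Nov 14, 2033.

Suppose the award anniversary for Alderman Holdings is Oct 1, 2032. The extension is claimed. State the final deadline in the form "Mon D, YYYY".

30 business days after Oct 1, 2032, excluding weekends and holidays, is Nov 12, 2032.
Nov 12, 2032 falls on a Friday, which is a business day, so no adjustment is needed.
The 6 months extension carries Nov 12, 2032 to May 12, 2033.
May 12, 2033 (Thursday) is already a business day.
Deadline: May 12, 2033.

May 12, 2033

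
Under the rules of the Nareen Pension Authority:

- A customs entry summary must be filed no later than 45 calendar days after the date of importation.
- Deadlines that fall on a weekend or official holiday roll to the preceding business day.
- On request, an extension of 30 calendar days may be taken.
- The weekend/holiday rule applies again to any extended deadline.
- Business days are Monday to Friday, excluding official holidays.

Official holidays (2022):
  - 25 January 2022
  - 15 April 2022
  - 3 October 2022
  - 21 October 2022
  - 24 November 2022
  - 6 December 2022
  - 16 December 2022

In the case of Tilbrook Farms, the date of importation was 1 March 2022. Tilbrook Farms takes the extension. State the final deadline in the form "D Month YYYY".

Adding 45 calendar days to 1 March 2022 gives 15 April 2022.
15 April 2022 is a listed holiday; the preceding business day is 14 April 2022 (Thursday).
With the 30-day extension, 14 April 2022 becomes 14 May 2022.
14 May 2022 is a Saturday, so it moves to the preceding business day, 13 May 2022 (Friday).
The final due date is 13 May 2022.

13 May 2022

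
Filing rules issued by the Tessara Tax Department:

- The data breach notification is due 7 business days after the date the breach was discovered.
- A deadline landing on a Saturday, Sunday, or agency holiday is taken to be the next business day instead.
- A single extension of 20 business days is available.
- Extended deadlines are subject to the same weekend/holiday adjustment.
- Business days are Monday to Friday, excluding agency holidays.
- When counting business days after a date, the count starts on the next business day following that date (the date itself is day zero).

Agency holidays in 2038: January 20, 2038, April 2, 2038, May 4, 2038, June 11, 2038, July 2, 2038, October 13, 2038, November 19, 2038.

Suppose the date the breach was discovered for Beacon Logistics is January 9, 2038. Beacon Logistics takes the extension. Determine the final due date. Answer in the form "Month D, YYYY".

Counting 7 business days after January 9, 2038 (skipping weekends and listed holidays) reaches January 19, 2038.
January 19, 2038 falls on a Tuesday, which is a business day, so no adjustment is needed.
The 20-business-day extension runs from January 19, 2038 to February 17, 2038.
February 17, 2038 falls on a Wednesday, which is a business day, so no adjustment is needed.
Deadline: February 17, 2038.

February 17, 2038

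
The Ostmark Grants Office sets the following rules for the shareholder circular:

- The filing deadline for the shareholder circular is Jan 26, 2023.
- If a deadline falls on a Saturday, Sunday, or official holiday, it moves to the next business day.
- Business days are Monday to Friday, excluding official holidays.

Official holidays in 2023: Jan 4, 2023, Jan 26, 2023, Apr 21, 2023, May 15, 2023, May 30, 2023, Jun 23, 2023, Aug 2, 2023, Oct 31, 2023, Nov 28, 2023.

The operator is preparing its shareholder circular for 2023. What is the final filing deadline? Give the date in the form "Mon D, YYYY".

Jan 27, 2023

The stated deadline is Jan 26, 2023.
Jan 26, 2023 falls on a listed holiday. Rolling to the next business day gives Jan 27, 2023, a Friday.
So the filing is due Jan 27, 2023.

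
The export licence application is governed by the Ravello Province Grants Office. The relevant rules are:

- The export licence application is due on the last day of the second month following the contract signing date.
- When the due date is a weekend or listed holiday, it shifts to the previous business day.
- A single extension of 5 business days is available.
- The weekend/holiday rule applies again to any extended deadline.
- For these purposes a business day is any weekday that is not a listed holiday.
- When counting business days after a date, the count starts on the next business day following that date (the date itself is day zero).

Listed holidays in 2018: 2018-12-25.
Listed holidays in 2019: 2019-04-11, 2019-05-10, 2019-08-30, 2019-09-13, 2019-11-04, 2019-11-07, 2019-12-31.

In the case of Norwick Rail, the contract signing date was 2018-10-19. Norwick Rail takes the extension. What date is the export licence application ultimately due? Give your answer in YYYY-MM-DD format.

2 months after 2018-10-19 falls in December 2018; the last day of that month is 2018-12-31.
2018-12-31 is a Monday and not a listed holiday, so it stands.
Counting 5 further business days from 2018-12-31 reaches 2019-01-07.
Since 2019-01-07 is a Monday and not a holiday, the date is unchanged.
So the filing is due 2019-01-07.

2019-01-07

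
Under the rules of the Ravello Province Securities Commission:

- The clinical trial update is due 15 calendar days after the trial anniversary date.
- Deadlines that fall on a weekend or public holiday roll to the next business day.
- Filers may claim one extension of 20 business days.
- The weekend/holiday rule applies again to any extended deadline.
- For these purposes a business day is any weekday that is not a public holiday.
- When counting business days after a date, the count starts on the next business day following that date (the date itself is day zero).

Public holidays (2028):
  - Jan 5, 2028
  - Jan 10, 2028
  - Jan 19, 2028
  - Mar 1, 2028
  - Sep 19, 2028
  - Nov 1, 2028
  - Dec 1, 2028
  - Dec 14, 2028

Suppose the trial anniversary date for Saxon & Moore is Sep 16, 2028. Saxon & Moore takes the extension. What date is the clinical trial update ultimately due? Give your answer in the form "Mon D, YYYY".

15 calendar days after Sep 16, 2028 is Oct 1, 2028.
Oct 1, 2028 falls on a Sunday. Rolling to the next business day gives Oct 2, 2028, a Monday.
Applying the 20-business-day extension: 20 business days after Oct 2, 2028 is Oct 30, 2028.
Oct 30, 2028 (Monday) is already a business day.
The final due date is Oct 30, 2028.

Oct 30, 2028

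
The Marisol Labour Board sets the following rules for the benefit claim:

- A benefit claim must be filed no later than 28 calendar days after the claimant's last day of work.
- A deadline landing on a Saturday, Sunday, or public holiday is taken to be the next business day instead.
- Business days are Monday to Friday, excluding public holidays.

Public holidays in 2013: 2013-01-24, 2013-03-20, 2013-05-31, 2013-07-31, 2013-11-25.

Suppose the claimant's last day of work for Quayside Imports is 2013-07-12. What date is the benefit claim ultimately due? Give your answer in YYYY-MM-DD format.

2013-08-09

From 2013-07-12, 28 calendar days later is 2013-08-09.
2013-08-09 (Friday) is already a business day.
Deadline: 2013-08-09.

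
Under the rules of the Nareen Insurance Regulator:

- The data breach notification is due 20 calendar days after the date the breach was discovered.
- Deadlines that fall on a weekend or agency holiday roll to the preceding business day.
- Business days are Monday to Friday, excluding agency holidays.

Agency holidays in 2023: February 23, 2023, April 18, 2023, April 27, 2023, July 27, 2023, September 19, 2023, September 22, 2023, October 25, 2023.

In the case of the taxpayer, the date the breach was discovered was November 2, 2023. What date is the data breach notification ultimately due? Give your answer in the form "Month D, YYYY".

From November 2, 2023, 20 calendar days later is November 22, 2023.
Since November 22, 2023 is a Wednesday and not a holiday, the date is unchanged.
So the filing is due November 22, 2023.

November 22, 2023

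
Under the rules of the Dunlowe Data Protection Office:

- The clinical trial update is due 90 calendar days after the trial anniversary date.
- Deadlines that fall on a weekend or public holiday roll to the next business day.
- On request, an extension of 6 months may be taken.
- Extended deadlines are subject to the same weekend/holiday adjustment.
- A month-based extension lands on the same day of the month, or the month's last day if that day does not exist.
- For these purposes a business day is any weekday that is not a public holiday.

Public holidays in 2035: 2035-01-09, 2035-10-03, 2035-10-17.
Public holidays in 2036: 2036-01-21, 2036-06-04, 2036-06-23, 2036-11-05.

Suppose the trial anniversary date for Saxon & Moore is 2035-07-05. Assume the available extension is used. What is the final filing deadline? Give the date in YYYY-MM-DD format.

2036-04-04

Trigger date 2035-07-05 + 90 calendar days = 2035-10-03.
2035-10-03 is a listed holiday, so it moves to the next business day, 2035-10-04 (Thursday).
Add 6 months to 2035-10-04: 2036-04-04.
2036-04-04 (Friday) is already a business day.
Final deadline: 2036-04-04.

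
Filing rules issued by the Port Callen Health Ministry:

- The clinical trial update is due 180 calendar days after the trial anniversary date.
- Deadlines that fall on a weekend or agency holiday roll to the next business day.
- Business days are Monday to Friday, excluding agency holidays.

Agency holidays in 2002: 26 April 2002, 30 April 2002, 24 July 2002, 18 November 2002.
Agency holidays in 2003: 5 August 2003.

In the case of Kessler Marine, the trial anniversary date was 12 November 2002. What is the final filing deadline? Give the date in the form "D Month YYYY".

180 calendar days after 12 November 2002 is 11 May 2003.
11 May 2003 is a Sunday, so it moves to the next business day, 12 May 2003 (Monday).
So the filing is due 12 May 2003.

12 May 2003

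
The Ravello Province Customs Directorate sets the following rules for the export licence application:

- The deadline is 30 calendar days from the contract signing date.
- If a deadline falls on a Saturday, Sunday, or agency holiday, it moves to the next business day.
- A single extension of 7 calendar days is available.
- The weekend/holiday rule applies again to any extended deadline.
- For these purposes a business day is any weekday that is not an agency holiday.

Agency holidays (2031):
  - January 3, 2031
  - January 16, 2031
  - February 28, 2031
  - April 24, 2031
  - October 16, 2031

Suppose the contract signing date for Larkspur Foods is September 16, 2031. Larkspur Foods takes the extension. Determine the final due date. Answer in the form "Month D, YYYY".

30 calendar days after September 16, 2031 is October 16, 2031.
October 16, 2031 falls on a listed holiday. Rolling to the next business day gives October 17, 2031, a Friday.
Applying the 7-calendar-day extension: October 17, 2031 + 7 days = October 24, 2031.
Since October 24, 2031 is a Friday and not a holiday, the date is unchanged.
Deadline: October 24, 2031.

October 24, 2031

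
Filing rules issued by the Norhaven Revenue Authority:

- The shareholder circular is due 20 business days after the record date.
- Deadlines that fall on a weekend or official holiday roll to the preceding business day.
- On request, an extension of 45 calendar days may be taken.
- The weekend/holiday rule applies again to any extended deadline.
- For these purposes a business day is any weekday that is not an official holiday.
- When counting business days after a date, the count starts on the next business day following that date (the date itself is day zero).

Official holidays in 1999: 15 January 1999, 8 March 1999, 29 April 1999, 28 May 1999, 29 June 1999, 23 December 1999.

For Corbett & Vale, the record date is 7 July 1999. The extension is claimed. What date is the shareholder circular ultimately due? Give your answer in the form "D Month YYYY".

17 September 1999

Counting 20 business days after 7 July 1999 (skipping weekends and listed holidays) reaches 4 August 1999.
Since 4 August 1999 is a Wednesday and not a holiday, the date is unchanged.
The 45-calendar-day extension moves the deadline from 4 August 1999 to 18 September 1999.
18 September 1999 falls on a Saturday. Rolling to the preceding business day gives 17 September 1999, a Friday.
Final deadline: 17 September 1999.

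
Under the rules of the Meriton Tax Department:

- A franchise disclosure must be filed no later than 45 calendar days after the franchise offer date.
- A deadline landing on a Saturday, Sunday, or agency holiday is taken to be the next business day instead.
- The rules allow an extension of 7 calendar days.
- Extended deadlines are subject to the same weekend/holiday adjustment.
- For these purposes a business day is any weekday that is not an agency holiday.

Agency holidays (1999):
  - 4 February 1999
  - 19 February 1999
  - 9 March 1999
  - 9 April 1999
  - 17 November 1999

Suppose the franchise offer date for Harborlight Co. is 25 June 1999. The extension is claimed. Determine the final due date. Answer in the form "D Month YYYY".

45 calendar days after 25 June 1999 is 9 August 1999.
Since 9 August 1999 is a Monday and not a holiday, the date is unchanged.
With the 7-day extension, 9 August 1999 becomes 16 August 1999.
16 August 1999 is a Monday and not a listed holiday, so it stands.
The final due date is 16 August 1999.

16 August 1999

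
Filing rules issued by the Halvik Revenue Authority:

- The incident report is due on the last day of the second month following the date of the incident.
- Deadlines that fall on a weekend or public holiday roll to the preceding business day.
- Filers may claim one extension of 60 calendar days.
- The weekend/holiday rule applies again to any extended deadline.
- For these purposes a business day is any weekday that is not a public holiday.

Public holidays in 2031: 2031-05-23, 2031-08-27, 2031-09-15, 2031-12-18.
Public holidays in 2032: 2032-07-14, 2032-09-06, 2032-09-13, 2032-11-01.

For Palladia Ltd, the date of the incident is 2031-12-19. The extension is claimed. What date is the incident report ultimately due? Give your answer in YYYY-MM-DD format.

2032-04-27

2 months after 2031-12-19 falls in February 2032; the last day of that month is 2032-02-29.
2032-02-29 is a Sunday, so it moves to the preceding business day, 2032-02-27 (Friday).
Add the 60 calendar-day extension to 2032-02-27: 2032-04-27.
Since 2032-04-27 is a Tuesday and not a holiday, the date is unchanged.
Deadline: 2032-04-27.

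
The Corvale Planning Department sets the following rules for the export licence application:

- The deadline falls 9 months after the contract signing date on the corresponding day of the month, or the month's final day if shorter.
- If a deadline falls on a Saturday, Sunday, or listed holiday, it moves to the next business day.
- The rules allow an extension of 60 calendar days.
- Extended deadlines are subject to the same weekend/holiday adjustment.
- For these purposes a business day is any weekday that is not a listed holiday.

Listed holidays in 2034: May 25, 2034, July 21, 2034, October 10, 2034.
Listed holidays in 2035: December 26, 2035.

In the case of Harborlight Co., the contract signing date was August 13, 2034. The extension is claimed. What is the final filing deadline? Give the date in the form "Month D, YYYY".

9 months after August 13, 2034, on the same day of the month, is May 13, 2035.
May 13, 2035 is a Sunday, so it moves to the next business day, May 14, 2035 (Monday).
Add the 60 calendar-day extension to May 14, 2035: July 13, 2035.
July 13, 2035 is a Friday and not a listed holiday, so it stands.
So the filing is due July 13, 2035.

July 13, 2035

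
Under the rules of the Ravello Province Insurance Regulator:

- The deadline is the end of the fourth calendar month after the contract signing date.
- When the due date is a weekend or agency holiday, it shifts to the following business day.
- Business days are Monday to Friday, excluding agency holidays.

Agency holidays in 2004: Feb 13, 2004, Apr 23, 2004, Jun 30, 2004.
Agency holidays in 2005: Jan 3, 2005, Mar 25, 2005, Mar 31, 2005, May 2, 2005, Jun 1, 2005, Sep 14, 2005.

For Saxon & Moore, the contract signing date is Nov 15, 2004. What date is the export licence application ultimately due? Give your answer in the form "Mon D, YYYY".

4 months after Nov 15, 2004 falls in March 2005; the last day of that month is Mar 31, 2005.
Because Mar 31, 2005 is a listed holiday, the deadline becomes Apr 1, 2005 (Friday).
The final due date is Apr 1, 2005.

Apr 1, 2005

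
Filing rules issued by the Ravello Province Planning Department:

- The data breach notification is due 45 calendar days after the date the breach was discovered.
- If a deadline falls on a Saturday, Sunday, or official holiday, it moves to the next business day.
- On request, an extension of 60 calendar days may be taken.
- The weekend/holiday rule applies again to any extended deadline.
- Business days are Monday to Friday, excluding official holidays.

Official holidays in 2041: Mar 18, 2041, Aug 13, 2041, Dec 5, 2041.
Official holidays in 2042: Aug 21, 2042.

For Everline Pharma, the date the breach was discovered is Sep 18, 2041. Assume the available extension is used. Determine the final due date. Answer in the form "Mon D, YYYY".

Jan 3, 2042

45 calendar days after Sep 18, 2041 is Nov 2, 2041.
Nov 2, 2041 falls on a Saturday. Rolling to the next business day gives Nov 4, 2041, a Monday.
With the 60-day extension, Nov 4, 2041 becomes Jan 3, 2042.
Jan 3, 2042 (Friday) is already a business day.
Deadline: Jan 3, 2042.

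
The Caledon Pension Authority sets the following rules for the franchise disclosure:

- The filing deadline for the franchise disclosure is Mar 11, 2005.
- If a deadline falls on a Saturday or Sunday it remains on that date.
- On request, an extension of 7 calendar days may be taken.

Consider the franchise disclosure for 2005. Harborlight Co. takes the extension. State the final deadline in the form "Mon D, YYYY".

The statutory due date is Mar 11, 2005.
Mar 11, 2005 falls on a Friday. The rules make no weekend/holiday allowance, so it remains Mar 11, 2005.
With the 7-day extension, Mar 11, 2005 becomes Mar 18, 2005.
Mar 18, 2005 falls on a Friday. The rules make no weekend/holiday allowance, so it remains Mar 18, 2005.
Final deadline: Mar 18, 2005.

Mar 18, 2005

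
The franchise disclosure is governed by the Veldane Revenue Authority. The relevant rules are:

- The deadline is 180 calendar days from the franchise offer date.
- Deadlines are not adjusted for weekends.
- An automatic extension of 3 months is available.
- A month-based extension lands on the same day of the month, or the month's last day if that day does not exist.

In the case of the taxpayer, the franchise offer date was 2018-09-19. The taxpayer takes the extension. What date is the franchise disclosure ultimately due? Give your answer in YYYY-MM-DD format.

From 2018-09-19, 180 calendar days later is 2019-03-18.
2019-03-18 falls on a Monday. The rules make no weekend/holiday allowance, so it remains 2019-03-18.
Applying the 3 months extension: 3 months after 2019-03-18 is 2019-06-18.
No adjustment is made for weekends or holidays, so 2019-06-18 stands.
Deadline: 2019-06-18.

2019-06-18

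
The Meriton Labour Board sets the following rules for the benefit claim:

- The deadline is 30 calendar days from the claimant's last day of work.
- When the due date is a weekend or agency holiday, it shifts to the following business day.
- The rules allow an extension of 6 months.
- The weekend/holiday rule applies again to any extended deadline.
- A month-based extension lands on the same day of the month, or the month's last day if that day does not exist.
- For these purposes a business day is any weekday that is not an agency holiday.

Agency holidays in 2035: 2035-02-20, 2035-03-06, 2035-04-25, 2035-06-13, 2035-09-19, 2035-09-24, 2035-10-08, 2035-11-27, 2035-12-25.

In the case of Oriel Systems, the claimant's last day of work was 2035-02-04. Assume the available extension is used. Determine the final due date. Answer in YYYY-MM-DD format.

Adding 30 calendar days to 2035-02-04 gives 2035-03-06.
Because 2035-03-06 is a listed holiday, the deadline becomes 2035-03-07 (Wednesday).
Applying the 6 months extension: 6 months after 2035-03-07 is 2035-09-07.
2035-09-07 falls on a Friday, which is a business day, so no adjustment is needed.
The final due date is 2035-09-07.

2035-09-07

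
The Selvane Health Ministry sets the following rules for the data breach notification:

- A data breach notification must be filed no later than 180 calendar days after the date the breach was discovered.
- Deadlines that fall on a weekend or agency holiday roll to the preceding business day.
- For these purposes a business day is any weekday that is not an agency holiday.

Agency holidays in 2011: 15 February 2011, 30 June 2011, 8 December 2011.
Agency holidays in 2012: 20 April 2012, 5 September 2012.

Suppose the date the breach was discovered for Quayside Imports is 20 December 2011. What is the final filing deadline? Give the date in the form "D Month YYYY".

180 calendar days after 20 December 2011 is 17 June 2012.
Because 17 June 2012 is a Sunday, the deadline becomes 15 June 2012 (Friday).
The final due date is 15 June 2012.

15 June 2012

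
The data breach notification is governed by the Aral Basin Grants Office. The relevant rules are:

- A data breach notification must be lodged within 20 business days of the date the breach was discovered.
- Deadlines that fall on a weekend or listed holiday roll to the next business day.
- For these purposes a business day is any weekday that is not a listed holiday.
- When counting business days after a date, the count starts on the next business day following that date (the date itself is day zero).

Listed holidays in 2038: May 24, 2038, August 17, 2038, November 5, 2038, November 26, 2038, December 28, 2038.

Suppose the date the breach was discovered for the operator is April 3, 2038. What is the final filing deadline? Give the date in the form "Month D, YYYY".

April 30, 2038

Counting 20 business days after April 3, 2038 (skipping weekends and listed holidays) reaches April 30, 2038.
April 30, 2038 (Friday) is already a business day.
So the filing is due April 30, 2038.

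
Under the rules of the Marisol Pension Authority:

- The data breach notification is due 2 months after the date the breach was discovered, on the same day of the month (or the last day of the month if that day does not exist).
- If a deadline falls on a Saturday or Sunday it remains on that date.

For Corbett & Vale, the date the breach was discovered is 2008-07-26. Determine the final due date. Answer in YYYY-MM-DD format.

2008-09-26

Moving 2 months forward from 2008-07-26 on the corresponding day gives 2008-09-26.
2008-09-26 is a Friday; no weekend or holiday adjustment applies.
The final due date is 2008-09-26.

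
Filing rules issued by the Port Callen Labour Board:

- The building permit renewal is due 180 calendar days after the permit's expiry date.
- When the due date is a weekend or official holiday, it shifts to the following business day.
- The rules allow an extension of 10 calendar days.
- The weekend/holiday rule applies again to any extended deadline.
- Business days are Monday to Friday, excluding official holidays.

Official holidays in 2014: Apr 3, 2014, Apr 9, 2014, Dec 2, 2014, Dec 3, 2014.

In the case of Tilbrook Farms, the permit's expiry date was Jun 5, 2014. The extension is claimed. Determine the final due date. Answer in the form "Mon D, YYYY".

Dec 15, 2014

180 calendar days after Jun 5, 2014 is Dec 2, 2014.
Dec 2, 2014 is a listed holiday; the next business day is Dec 4, 2014 (Thursday).
The 10-calendar-day extension moves the deadline from Dec 4, 2014 to Dec 14, 2014.
Because Dec 14, 2014 is a Sunday, the deadline becomes Dec 15, 2014 (Monday).
The final due date is Dec 15, 2014.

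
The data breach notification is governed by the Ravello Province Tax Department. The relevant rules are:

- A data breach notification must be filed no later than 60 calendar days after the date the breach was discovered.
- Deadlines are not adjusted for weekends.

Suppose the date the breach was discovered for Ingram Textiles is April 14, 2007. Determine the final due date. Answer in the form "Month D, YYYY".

June 13, 2007

60 calendar days after April 14, 2007 is June 13, 2007.
June 13, 2007 is a Wednesday; no weekend or holiday adjustment applies.
Deadline: June 13, 2007.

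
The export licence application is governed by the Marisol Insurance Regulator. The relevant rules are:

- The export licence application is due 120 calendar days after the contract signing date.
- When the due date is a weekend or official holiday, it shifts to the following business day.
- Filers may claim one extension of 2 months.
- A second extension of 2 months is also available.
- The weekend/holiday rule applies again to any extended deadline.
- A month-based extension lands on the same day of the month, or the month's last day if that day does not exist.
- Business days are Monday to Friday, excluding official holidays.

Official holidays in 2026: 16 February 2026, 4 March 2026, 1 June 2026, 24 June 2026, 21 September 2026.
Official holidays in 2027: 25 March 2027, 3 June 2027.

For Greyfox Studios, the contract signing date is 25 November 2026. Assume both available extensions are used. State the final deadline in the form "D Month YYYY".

From 25 November 2026, 120 calendar days later is 25 March 2027.
Because 25 March 2027 is a listed holiday, the deadline becomes 26 March 2027 (Friday).
Add 2 months to 26 March 2027: 26 May 2027.
26 May 2027 is a Wednesday and not a listed holiday, so it stands.
The 2 months extension carries 26 May 2027 to 26 July 2027.
26 July 2027 falls on a Monday, which is a business day, so no adjustment is needed.
So the filing is due 26 July 2027.

26 July 2027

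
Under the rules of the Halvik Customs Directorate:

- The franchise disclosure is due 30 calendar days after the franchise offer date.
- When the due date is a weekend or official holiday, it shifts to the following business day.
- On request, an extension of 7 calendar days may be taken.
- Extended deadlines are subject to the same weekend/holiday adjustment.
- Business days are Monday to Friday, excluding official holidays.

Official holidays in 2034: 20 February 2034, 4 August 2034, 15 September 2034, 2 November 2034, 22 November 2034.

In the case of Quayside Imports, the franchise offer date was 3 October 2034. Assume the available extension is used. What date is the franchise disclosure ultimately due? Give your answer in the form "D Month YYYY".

10 November 2034

Adding 30 calendar days to 3 October 2034 gives 2 November 2034.
2 November 2034 is a listed holiday, so it moves to the next business day, 3 November 2034 (Friday).
Add the 7 calendar-day extension to 3 November 2034: 10 November 2034.
10 November 2034 is a Friday and not a listed holiday, so it stands.
Final deadline: 10 November 2034.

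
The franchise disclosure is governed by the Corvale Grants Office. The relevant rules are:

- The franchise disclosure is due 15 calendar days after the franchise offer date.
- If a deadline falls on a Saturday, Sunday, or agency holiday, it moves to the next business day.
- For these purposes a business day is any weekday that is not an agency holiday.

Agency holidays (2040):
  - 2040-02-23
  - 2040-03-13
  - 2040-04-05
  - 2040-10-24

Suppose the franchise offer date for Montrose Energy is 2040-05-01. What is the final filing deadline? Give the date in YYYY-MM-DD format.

2040-05-16

From 2040-05-01, 15 calendar days later is 2040-05-16.
Since 2040-05-16 is a Wednesday and not a holiday, the date is unchanged.
So the filing is due 2040-05-16.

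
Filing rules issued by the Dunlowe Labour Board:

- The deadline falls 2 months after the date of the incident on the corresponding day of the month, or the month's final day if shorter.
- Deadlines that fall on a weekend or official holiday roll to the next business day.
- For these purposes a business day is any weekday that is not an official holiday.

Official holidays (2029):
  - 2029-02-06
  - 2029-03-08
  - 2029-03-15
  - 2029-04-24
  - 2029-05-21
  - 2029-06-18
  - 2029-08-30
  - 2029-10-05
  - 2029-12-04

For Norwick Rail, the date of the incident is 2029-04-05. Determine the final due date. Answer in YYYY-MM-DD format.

2 months after 2029-04-05, on the same day of the month, is 2029-06-05.
2029-06-05 falls on a Tuesday, which is a business day, so no adjustment is needed.
Final deadline: 2029-06-05.

2029-06-05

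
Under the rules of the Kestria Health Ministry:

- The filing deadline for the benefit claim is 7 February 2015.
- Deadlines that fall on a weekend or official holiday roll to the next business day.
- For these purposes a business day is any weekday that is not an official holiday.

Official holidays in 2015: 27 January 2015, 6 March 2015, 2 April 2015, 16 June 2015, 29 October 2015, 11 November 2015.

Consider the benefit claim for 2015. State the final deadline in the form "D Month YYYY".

9 February 2015

The statutory due date is 7 February 2015.
7 February 2015 is a Saturday, so it moves to the next business day, 9 February 2015 (Monday).
The final due date is 9 February 2015.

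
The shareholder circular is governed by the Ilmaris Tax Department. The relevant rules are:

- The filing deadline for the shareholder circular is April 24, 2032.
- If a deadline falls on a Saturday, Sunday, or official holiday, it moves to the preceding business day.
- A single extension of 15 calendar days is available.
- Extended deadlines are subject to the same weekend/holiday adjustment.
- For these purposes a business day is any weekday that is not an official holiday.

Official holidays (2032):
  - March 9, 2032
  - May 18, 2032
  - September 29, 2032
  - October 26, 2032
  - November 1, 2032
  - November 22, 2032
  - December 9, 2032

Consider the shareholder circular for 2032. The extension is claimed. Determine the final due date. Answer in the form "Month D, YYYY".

Start from the fixed due date, April 24, 2032.
Because April 24, 2032 is a Saturday, the deadline becomes April 23, 2032 (Friday).
The 15-calendar-day extension moves the deadline from April 23, 2032 to May 8, 2032.
May 8, 2032 is a Saturday; the preceding business day is May 7, 2032 (Friday).
Final deadline: May 7, 2032.

May 7, 2032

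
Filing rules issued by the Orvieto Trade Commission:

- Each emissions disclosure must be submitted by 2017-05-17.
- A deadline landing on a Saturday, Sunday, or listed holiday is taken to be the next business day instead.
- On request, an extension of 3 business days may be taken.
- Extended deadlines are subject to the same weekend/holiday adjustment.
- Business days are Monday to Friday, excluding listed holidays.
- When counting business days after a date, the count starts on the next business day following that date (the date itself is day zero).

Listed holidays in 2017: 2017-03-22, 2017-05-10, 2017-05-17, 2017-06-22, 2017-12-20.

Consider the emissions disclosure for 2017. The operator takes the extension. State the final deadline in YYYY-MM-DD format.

2017-05-23

Start from the fixed due date, 2017-05-17.
2017-05-17 falls on a listed holiday. Rolling to the next business day gives 2017-05-18, a Thursday.
Applying the 3-business-day extension: 3 business days after 2017-05-18 is 2017-05-23.
2017-05-23 is a Tuesday and not a listed holiday, so it stands.
The final due date is 2017-05-23.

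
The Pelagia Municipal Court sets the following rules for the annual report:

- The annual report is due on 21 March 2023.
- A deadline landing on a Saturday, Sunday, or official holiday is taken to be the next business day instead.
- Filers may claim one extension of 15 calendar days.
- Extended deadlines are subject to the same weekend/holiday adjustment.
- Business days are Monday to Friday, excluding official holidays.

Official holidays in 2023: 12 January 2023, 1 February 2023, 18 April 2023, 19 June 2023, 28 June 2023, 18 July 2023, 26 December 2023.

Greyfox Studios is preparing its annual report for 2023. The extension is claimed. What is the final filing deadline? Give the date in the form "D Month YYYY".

The stated deadline is 21 March 2023.
21 March 2023 falls on a Tuesday, which is a business day, so no adjustment is needed.
Add the 15 calendar-day extension to 21 March 2023: 5 April 2023.
5 April 2023 (Wednesday) is already a business day.
The final due date is 5 April 2023.

5 April 2023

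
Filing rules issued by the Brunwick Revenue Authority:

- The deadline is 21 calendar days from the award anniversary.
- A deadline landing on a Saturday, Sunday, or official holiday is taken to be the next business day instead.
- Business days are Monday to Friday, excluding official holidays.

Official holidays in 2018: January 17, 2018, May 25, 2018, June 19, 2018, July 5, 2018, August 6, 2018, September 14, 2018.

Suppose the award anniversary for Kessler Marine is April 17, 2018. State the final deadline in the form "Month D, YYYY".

21 calendar days after April 17, 2018 is May 8, 2018.
May 8, 2018 is a Tuesday and not a listed holiday, so it stands.
Final deadline: May 8, 2018.

May 8, 2018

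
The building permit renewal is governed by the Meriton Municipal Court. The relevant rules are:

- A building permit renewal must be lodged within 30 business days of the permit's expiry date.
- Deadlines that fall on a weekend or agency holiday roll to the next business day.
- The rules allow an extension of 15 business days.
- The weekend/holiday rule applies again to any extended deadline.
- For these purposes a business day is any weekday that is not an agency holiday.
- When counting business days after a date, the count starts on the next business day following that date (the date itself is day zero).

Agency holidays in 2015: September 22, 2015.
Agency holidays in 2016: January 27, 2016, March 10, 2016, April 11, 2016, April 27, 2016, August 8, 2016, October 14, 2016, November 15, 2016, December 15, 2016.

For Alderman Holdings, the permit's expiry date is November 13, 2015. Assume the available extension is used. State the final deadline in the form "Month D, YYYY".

January 15, 2016

Counting 30 business days after November 13, 2015 (skipping weekends and listed holidays) reaches December 25, 2015.
Since December 25, 2015 is a Friday and not a holiday, the date is unchanged.
The 15-business-day extension runs from December 25, 2015 to January 15, 2016.
January 15, 2016 falls on a Friday, which is a business day, so no adjustment is needed.
So the filing is due January 15, 2016.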